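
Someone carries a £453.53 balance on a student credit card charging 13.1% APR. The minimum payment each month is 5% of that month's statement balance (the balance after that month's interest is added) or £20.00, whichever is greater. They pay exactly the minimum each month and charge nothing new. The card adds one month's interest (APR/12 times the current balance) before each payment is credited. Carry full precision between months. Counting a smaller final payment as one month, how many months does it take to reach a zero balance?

Monthly rate r = 13.1%/12 = 1.09167% = 0.0109167.
While 5% of the post-interest balance exceeds £20.00, each month B ← (B·(1+r))·(1 − 0.05), i.e. B shrinks by the factor (1+r)·0.95 = 0.96037.
This holds for months 1–4. Entering month 5 the balance is £385.80; 5% of the post-interest balance is now below £20.00, so the flat £20.00 minimum applies from here.
From month 5 a fixed £20.00 at rate r clears £385.80 in 22 more payments. Total: 4 + 22 = 26 months.

26 months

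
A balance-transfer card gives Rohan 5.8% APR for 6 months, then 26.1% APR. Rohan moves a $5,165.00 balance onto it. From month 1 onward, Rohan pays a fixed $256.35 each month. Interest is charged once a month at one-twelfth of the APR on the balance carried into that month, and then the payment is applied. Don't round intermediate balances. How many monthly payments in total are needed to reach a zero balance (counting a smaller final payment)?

Promo months 1–6 at r₀ = 5.8%/12 = 0.00483333; months 7+ at r₁ = 26.1%/12 = 0.02175.
After month 6: iterate B ← B·(1+r₀) − $256.35 for 6 months → $3,759.80.
Then at r₁ with $256.35/mo: n₂ = −ln(1 − r₁·B/P)/ln(1+r₁) ≈ 17.86 → 18 more payments.

24 months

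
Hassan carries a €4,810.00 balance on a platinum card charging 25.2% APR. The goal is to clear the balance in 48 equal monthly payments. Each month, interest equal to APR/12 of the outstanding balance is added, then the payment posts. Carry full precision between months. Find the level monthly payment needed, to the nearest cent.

€160.02

Monthly rate r = 25.2%/12 = 2.1% = 0.021.
Level-payment amortization: P = B₀·r / (1 − (1+r)^(−n)) = 4810.00·0.021 / (1 − 1.021^(−48)).
Denominator 1 − (1+r)^(−48) = 0.631222531.
P = 101.01 / 0.631222531 ≈ 160.02.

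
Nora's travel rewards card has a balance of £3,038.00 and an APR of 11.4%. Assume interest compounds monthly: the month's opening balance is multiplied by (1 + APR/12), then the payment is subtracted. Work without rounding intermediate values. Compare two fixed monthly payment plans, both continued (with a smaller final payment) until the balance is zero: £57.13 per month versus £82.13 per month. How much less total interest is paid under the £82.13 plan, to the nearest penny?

£490.37

Monthly rate r = 11.4%/12 = 0.95% = 0.0095.
At £57.13/mo: n = ⌈−ln(1 − rB₀/P)/ln(1+r)⌉ = 75 payments (last £23.52); total interest = total paid − £3,038.00 = £1,213.14.
At £82.13/mo: 46 payments (last £64.92); total interest £722.77.
Interest saved = £1,213.14 − £722.77 = £490.37.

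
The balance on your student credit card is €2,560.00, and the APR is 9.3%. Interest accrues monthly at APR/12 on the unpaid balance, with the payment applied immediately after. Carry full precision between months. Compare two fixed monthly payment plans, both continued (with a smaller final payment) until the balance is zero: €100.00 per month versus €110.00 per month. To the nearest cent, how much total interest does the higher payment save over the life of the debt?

€30.60

Monthly rate r = 9.3%/12 = 0.775% = 0.00775.
At €100.00/mo: n = ⌈−ln(1 − rB₀/P)/ln(1+r)⌉ = 29 payments (last €64.62); total interest = total paid − €2,560.00 = €304.62.
At €110.00/mo: 26 payments (last €84.02); total interest €274.02.
Interest saved = €304.62 − €274.02 = €30.60.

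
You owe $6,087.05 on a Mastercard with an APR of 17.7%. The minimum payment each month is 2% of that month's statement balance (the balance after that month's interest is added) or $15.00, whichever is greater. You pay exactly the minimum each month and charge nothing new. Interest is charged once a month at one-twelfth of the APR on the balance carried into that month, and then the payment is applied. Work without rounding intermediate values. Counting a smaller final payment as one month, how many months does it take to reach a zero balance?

Monthly rate r = 17.7%/12 = 1.475% = 0.01475.
While 2% of the post-interest balance exceeds $15.00, each month B ← (B·(1+r))·(1 − 0.02), i.e. B shrinks by the factor (1+r)·0.98 = 0.99445.
This holds for months 1–380. Entering month 381 the balance is $735.80; 2% of the post-interest balance is now below $15.00, so the flat $15.00 minimum applies from here.
From month 381 a fixed $15.00 at rate r clears $735.80 in 88 more payments. Total: 380 + 88 = 468 months.

468 months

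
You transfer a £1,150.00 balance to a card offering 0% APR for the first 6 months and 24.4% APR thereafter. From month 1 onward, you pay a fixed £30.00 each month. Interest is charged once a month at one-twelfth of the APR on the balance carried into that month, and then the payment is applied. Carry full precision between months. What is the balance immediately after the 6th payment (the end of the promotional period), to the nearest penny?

£970.00

Promo months 1–6 at r₀ = 0%/12 = 0; months 7+ at r₁ = 24.4%/12 = 0.0203333.
After month 6 (no interest yet): B = £1,150.00 − 6·£30.00 = £970.00.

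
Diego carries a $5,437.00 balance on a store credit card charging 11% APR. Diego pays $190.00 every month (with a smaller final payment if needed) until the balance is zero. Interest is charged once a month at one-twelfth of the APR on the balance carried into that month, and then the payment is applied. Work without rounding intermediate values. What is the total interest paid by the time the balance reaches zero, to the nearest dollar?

Monthly rate r = 11%/12 = 0.916667% = 0.00916667.
Payoff takes n = ⌈−ln(1 − rB₀/P)/ln(1+r)⌉ = ⌈33.341⌉ = 34 payments; the last is $64.98.
Total paid = 33·$190.00 + $64.98 = $6,334.98.
Total interest = total paid − principal = $6,334.98 − $5,437.00 = $897.98.

$898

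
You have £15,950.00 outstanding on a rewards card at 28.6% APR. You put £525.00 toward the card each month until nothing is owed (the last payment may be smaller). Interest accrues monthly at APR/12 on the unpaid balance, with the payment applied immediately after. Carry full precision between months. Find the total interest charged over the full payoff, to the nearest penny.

£12,752.19

Monthly rate r = 28.6%/12 = 2.38333% = 0.0238333.
Payoff takes n = ⌈−ln(1 − rB₀/P)/ln(1+r)⌉ = ⌈54.668⌉ = 55 payments; the last is £352.19.
Total paid = 54·£525.00 + £352.19 = £28,702.19.
Total interest = total paid − principal = £28,702.19 − £15,950.00 = £12,752.19.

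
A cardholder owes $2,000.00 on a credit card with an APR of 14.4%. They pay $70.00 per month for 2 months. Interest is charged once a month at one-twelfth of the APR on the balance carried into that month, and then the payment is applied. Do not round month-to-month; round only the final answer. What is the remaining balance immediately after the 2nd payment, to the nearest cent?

Monthly rate r = 14.4%/12 = 1.2% = 0.012.
Each month: B ← B·(1+r) − $70.00.
Month 1: interest $24.00; balance after payment $1,954.00.
Month 2: interest $23.45; balance after payment $1,907.45.

$1,907.45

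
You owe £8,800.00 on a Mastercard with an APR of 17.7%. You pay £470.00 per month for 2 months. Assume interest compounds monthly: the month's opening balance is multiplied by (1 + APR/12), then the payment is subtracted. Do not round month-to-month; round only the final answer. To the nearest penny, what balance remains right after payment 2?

£8,114.58

Monthly rate r = 17.7%/12 = 1.475% = 0.01475.
Each month: B ← B·(1+r) − £470.00.
Month 1: interest £129.80; balance after payment £8,459.80.
Month 2: interest £124.78; balance after payment £8,114.58.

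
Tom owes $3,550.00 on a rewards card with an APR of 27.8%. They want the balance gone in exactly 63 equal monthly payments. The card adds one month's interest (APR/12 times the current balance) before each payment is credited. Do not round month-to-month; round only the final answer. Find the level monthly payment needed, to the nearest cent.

Monthly rate r = 27.8%/12 = 2.31667% = 0.0231667.
Level-payment amortization: P = B₀·r / (1 − (1+r)^(−n)) = 3550.00·0.0231667 / (1 − 1.02317^(−63)).
Denominator 1 − (1+r)^(−63) = 0.763746707.
P = 82.2417 / 0.763746707 ≈ 107.68.

$107.68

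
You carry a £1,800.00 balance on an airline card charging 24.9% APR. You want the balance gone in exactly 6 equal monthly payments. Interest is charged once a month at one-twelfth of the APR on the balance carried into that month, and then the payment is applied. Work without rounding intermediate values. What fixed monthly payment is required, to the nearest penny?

£322.16

Monthly rate r = 24.9%/12 = 2.075% = 0.02075.
Level-payment amortization: P = B₀·r / (1 − (1+r)^(−n)) = 1800.00·0.02075 / (1 − 1.02075^(−6)).
Denominator 1 − (1+r)^(−6) = 0.115936076.
P = 37.35 / 0.115936076 ≈ 322.16.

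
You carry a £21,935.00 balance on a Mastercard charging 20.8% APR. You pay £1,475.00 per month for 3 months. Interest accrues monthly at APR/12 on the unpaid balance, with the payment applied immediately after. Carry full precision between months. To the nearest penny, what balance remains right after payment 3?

£18,593.36

Monthly rate r = 20.8%/12 = 1.73333% = 0.0173333.
Each month: B ← B·(1+r) − £1,475.00.
Month 1: interest £380.21; balance after payment £20,840.21.
Month 2: interest £361.23; balance after payment £19,726.44.
Month 3: interest £341.92; balance after payment £18,593.36.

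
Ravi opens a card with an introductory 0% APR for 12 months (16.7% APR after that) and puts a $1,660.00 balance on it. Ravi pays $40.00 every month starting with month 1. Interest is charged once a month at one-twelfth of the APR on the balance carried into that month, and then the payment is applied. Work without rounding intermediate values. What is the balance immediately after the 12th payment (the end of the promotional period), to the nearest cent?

$1,180.00

Promo months 1–12 at r₀ = 0%/12 = 0; months 13+ at r₁ = 16.7%/12 = 0.0139167.
After month 12 (no interest yet): B = $1,660.00 − 12·$40.00 = $1,180.00.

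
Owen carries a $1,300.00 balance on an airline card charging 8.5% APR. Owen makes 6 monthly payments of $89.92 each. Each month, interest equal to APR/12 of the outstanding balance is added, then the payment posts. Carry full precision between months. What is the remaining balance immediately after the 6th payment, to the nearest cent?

$807.07

Monthly rate r = 8.5%/12 = 0.708333% = 0.00708333.
Each month: B ← B·(1+r) − $89.92.
Month 1: interest $9.21; balance after payment $1,219.29.
Month 2: interest $8.64; balance after payment $1,138.00.
Month 3: interest $8.06; balance after payment $1,056.15.
Month 4: interest $7.48; balance after payment $973.71.
Month 5: interest $6.90; balance after payment $890.68.
Month 6: interest $6.31; balance after payment $807.07.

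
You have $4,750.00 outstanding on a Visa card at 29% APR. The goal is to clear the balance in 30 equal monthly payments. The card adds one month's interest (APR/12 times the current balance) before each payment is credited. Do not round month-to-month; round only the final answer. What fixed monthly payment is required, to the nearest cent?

Monthly rate r = 29%/12 = 2.41667% = 0.0241667.
Level-payment amortization: P = B₀·r / (1 − (1+r)^(−n)) = 4750.00·0.0241667 / (1 − 1.02417^(−30)).
Denominator 1 − (1+r)^(−30) = 0.511481635.
P = 114.792 / 0.511481635 ≈ 224.43.

$224.43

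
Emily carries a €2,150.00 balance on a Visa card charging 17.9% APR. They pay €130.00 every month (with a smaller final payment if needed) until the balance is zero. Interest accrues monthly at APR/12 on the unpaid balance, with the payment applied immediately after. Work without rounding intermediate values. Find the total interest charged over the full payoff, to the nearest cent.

Monthly rate r = 17.9%/12 = 1.49167% = 0.0149167.
Payoff takes n = ⌈−ln(1 − rB₀/P)/ln(1+r)⌉ = ⌈19.133⌉ = 20 payments; the last is €17.38.
Total paid = 19·€130.00 + €17.38 = €2,487.38.
Total interest = total paid − principal = €2,487.38 − €2,150.00 = €337.38.

€337.38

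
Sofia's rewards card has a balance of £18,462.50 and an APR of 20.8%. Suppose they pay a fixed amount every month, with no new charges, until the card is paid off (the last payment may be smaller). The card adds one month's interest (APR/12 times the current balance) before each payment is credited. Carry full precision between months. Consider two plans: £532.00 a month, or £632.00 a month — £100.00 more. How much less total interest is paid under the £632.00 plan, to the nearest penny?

Monthly rate r = 20.8%/12 = 1.73333% = 0.0173333.
At £532.00/mo: n = ⌈−ln(1 − rB₀/P)/ln(1+r)⌉ = 54 payments (last £290.28); total interest = total paid − £18,462.50 = £10,023.78.
At £632.00/mo: 42 payments (last £50.48); total interest £7,499.98.
Interest saved = £10,023.78 − £7,499.98 = £2,523.80.

£2,523.80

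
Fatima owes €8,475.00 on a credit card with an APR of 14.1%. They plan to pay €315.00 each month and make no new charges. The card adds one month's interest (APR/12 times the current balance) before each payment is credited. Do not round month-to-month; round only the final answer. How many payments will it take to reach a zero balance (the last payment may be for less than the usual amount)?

33 months

Monthly rate r = 14.1%/12 = 1.175% = 0.01175.
Recurrence: B ← B·(1+r) − €315.00.
Month 1: interest €99.58; balance after payment €8,259.58.
Month 2: interest €97.05; balance after payment €8,041.63.
Closed form: n = −ln(1 − rB₀/P)/ln(1+r) = −ln(0.68387)/ln(1.01175) ≈ 32.529, so the balance reaches zero during payment 33.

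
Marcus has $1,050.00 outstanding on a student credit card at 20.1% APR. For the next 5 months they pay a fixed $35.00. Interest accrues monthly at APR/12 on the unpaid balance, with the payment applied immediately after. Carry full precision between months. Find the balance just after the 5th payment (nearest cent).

Monthly rate r = 20.1%/12 = 1.675% = 0.01675.
Each month: B ← B·(1+r) − $35.00.
Month 1: interest $17.59; balance after payment $1,032.59.
Month 2: interest $17.30; balance after payment $1,014.88.
Month 3: interest $17.00; balance after payment $996.88.
Month 4: interest $16.70; balance after payment $978.58.
Month 5: interest $16.39; balance after payment $959.97.

$959.97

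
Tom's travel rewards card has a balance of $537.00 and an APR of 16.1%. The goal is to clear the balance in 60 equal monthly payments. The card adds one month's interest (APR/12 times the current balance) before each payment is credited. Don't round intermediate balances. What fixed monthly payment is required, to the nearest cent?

Monthly rate r = 16.1%/12 = 1.34167% = 0.0134167.
Level-payment amortization: P = B₀·r / (1 − (1+r)^(−n)) = 537.00·0.0134167 / (1 − 1.01342^(−60)).
Denominator 1 − (1+r)^(−60) = 0.55051267.
P = 7.20475 / 0.55051267 ≈ 13.09.

$13.09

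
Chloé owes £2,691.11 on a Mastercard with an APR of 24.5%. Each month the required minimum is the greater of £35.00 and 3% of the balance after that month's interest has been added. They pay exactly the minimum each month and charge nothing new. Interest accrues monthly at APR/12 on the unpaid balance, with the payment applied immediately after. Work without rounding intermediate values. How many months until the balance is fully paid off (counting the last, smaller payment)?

138 months

Monthly rate r = 24.5%/12 = 2.04167% = 0.0204167.
While 3% of the post-interest balance exceeds £35.00, each month B ← (B·(1+r))·(1 − 0.03), i.e. B shrinks by the factor (1+r)·0.97 = 0.9898.
This holds for months 1–84. Entering month 85 the balance is £1,137.81; 3% of the post-interest balance is now below £35.00, so the flat £35.00 minimum applies from here.
From month 85 a fixed £35.00 at rate r clears £1,137.81 in 54 more payments. Total: 84 + 54 = 138 months.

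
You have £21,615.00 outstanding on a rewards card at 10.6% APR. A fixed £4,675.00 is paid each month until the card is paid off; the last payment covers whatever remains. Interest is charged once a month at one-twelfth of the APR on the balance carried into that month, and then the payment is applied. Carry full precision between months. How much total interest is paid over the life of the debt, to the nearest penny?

Monthly rate r = 10.6%/12 = 0.883333% = 0.00883333.
Payoff takes n = ⌈−ln(1 − rB₀/P)/ln(1+r)⌉ = ⌈4.741⌉ = 5 payments; the last is £3,470.06.
Total paid = 4·£4,675.00 + £3,470.06 = £22,170.06.
Total interest = total paid − principal = £22,170.06 − £21,615.00 = £555.06.

£555.06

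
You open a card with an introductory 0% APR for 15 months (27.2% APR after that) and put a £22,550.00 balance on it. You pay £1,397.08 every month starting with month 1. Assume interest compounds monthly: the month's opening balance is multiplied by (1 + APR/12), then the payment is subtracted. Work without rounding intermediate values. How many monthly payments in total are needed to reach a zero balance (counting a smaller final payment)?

Promo months 1–15 at r₀ = 0%/12 = 0; months 16+ at r₁ = 27.2%/12 = 0.0226667.
After month 15 (no interest yet): B = £22,550.00 − 15·£1,397.08 = £1,593.80.
Then at r₁ with £1,397.08/mo: n₂ = −ln(1 − r₁·B/P)/ln(1+r₁) ≈ 1.17 → 2 more payments.

17 payments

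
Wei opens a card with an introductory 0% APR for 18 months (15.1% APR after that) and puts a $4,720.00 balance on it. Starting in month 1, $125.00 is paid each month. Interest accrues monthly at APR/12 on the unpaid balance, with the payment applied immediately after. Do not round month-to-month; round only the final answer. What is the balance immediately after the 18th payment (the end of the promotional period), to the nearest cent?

Promo months 1–18 at r₀ = 0%/12 = 0; months 19+ at r₁ = 15.1%/12 = 0.0125833.
After month 18 (no interest yet): B = $4,720.00 − 18·$125.00 = $2,470.00.

$2,470.00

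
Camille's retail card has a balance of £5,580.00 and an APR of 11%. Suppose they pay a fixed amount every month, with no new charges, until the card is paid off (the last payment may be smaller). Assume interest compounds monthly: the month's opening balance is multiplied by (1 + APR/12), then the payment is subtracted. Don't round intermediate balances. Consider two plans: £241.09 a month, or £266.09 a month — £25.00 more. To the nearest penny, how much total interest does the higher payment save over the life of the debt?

£75.13

Monthly rate r = 11%/12 = 0.916667% = 0.00916667.
At £241.09/mo: n = ⌈−ln(1 − rB₀/P)/ln(1+r)⌉ = 27 payments (last £32.21); total interest = total paid − £5,580.00 = £720.55.
At £266.09/mo: 24 payments (last £105.35); total interest £645.42.
Interest saved = £720.55 − £645.42 = £75.13.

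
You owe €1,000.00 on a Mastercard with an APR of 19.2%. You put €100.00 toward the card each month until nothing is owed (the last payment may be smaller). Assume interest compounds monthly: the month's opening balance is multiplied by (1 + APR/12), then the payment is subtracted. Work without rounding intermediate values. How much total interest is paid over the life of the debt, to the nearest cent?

€98.42

Monthly rate r = 19.2%/12 = 1.6% = 0.016.
Payoff takes n = ⌈−ln(1 − rB₀/P)/ln(1+r)⌉ = ⌈10.984⌉ = 11 payments; the last is €98.42.
Total paid = 10·€100.00 + €98.42 = €1,098.42.
Total interest = total paid − principal = €1,098.42 − €1,000.00 = €98.42.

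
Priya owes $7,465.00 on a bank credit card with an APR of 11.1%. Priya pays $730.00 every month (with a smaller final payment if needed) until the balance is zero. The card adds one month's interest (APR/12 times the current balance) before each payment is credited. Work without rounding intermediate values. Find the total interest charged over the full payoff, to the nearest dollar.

$414

Monthly rate r = 11.1%/12 = 0.925% = 0.00925.
Payoff takes n = ⌈−ln(1 − rB₀/P)/ln(1+r)⌉ = ⌈10.792⌉ = 11 payments; the last is $578.80.
Total paid = 10·$730.00 + $578.80 = $7,878.80.
Total interest = total paid − principal = $7,878.80 − $7,465.00 = $413.80.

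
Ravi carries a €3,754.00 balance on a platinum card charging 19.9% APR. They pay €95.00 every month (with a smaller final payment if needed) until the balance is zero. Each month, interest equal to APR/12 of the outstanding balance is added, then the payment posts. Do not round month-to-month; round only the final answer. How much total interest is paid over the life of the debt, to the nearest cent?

Monthly rate r = 19.9%/12 = 1.65833% = 0.0165833.
Payoff takes n = ⌈−ln(1 − rB₀/P)/ln(1+r)⌉ = ⌈64.758⌉ = 65 payments; the last is €72.12.
Total paid = 64·€95.00 + €72.12 = €6,152.12.
Total interest = total paid − principal = €6,152.12 − €3,754.00 = €2,398.12.

€2,398.12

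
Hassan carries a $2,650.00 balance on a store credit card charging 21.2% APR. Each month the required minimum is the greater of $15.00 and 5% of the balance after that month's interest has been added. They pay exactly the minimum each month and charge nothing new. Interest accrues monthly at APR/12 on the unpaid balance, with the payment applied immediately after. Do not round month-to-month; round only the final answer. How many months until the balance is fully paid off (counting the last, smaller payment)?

Monthly rate r = 21.2%/12 = 1.76667% = 0.0176667.
While 5% of the post-interest balance exceeds $15.00, each month B ← (B·(1+r))·(1 − 0.05), i.e. B shrinks by the factor (1+r)·0.95 = 0.96678.
This holds for months 1–66. Entering month 67 the balance is $285.08; 5% of the post-interest balance is now below $15.00, so the flat $15.00 minimum applies from here.
From month 67 a fixed $15.00 at rate r clears $285.08 in 24 more payments. Total: 66 + 24 = 90 months.

90 months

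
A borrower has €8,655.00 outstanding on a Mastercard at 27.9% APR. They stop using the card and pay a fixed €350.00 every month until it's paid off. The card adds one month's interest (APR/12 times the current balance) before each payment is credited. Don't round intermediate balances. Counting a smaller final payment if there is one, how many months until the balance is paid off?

38 payments

Monthly rate r = 27.9%/12 = 2.325% = 0.02325.
Recurrence: B ← B·(1+r) − €350.00.
Month 1: interest €201.23; balance after payment €8,506.23.
Month 2: interest €197.77; balance after payment €8,354.00.
Closed form: n = −ln(1 − rB₀/P)/ln(1+r) = −ln(0.42506)/ln(1.02325) ≈ 37.223, so the balance reaches zero during payment 38.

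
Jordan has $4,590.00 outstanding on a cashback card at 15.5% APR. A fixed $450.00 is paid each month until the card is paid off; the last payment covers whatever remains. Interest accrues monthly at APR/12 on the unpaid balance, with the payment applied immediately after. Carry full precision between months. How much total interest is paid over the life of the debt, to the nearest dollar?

$364

Monthly rate r = 15.5%/12 = 1.29167% = 0.0129167.
Payoff takes n = ⌈−ln(1 − rB₀/P)/ln(1+r)⌉ = ⌈11.008⌉ = 12 payments; the last is $3.60.
Total paid = 11·$450.00 + $3.60 = $4,953.60.
Total interest = total paid − principal = $4,953.60 − $4,590.00 = $363.60.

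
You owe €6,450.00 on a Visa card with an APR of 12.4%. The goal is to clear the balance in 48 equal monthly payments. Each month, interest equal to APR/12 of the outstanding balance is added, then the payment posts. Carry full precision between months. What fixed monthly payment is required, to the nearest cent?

Monthly rate r = 12.4%/12 = 1.03333% = 0.0103333.
Level-payment amortization: P = B₀·r / (1 − (1+r)^(−n)) = 6450.00·0.0103333 / (1 − 1.01033^(−48)).
Denominator 1 − (1+r)^(−48) = 0.389486487.
P = 66.65 / 0.389486487 ≈ 171.12.

€171.12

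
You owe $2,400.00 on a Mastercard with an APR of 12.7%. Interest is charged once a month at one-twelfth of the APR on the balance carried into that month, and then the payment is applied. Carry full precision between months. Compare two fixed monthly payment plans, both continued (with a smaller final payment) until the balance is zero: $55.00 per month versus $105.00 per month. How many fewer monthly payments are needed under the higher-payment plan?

Monthly rate r = 12.7%/12 = 1.05833% = 0.0105833.
At $55.00/mo: n = ⌈−ln(1 − rB₀/P)/ln(1+r)⌉ = 59 payments (last $46.80); total interest = total paid − $2,400.00 = $836.80.
At $105.00/mo: 27 payments (last $32.29); total interest $362.29.
Payments saved = 59 − 27 = 32.

32 fewer payments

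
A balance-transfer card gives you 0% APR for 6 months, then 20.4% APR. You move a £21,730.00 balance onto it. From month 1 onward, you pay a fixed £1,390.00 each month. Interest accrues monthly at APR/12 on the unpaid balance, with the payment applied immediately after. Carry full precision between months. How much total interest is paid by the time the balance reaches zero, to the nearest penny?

£1,359.76

Promo months 1–6 at r₀ = 0%/12 = 0; months 7+ at r₁ = 20.4%/12 = 0.017.
After month 6 (no interest yet): B = £21,730.00 − 6·£1,390.00 = £13,390.00.
Then at r₁ with £1,390.00/mo: n₂ = −ln(1 − r₁·B/P)/ln(1+r₁) ≈ 10.61 → 11 more payments.
Total paid = 16·£1,390.00 + £849.76 = £23,089.76; interest = £23,089.76 − £21,730.00 = £1,359.76.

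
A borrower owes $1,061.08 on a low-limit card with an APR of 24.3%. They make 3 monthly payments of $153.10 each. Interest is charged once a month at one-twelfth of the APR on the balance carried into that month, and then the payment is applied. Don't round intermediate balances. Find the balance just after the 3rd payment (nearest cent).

Monthly rate r = 24.3%/12 = 2.025% = 0.02025.
Each month: B ← B·(1+r) − $153.10.
Month 1: interest $21.49; balance after payment $929.47.
Month 2: interest $18.82; balance after payment $795.19.
Month 3: interest $16.10; balance after payment $658.19.

$658.19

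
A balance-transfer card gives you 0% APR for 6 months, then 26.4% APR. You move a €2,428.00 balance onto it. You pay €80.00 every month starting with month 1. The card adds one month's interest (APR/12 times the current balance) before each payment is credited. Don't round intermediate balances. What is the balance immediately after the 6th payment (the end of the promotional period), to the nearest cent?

Promo months 1–6 at r₀ = 0%/12 = 0; months 7+ at r₁ = 26.4%/12 = 0.022.
After month 6 (no interest yet): B = €2,428.00 − 6·€80.00 = €1,948.00.

€1,948.00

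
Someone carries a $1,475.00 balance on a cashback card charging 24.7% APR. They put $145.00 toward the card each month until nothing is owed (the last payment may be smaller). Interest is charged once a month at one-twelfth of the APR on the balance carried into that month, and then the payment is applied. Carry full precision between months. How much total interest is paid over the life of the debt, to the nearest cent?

Monthly rate r = 24.7%/12 = 2.05833% = 0.0205833.
Payoff takes n = ⌈−ln(1 − rB₀/P)/ln(1+r)⌉ = ⌈11.531⌉ = 12 payments; the last is $77.39.
Total paid = 11·$145.00 + $77.39 = $1,672.39.
Total interest = total paid − principal = $1,672.39 − $1,475.00 = $197.39.

$197.39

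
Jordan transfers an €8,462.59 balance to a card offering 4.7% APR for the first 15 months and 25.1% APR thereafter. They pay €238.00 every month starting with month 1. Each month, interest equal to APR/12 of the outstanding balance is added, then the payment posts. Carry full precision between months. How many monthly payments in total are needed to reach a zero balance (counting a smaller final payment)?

Promo months 1–15 at r₀ = 4.7%/12 = 0.00391667; months 16+ at r₁ = 25.1%/12 = 0.0209167.
After month 15: iterate B ← B·(1+r₀) − €238.00 for 15 months → €5,304.07.
Then at r₁ with €238.00/mo: n₂ = −ln(1 − r₁·B/P)/ln(1+r₁) ≈ 30.32 → 31 more payments.

46 months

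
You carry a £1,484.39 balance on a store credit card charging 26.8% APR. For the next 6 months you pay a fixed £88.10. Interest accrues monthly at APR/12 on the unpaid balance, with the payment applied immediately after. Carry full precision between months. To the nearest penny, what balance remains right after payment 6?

£1,135.73

Monthly rate r = 26.8%/12 = 2.23333% = 0.0223333.
Each month: B ← B·(1+r) − £88.10.
Month 1: interest £33.15; balance after payment £1,429.44.
Month 2: interest £31.92; balance after payment £1,373.27.
Month 3: interest £30.67; balance after payment £1,315.84.
Month 4: interest £29.39; balance after payment £1,257.12.
Month 5: interest £28.08; balance after payment £1,197.10.
Month 6: interest £26.74; balance after payment £1,135.73.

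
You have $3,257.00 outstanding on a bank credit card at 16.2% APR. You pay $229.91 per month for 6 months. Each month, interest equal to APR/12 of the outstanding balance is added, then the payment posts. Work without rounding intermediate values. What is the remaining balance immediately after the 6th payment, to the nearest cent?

$2,103.02

Monthly rate r = 16.2%/12 = 1.35% = 0.0135.
Each month: B ← B·(1+r) − $229.91.
Month 1: interest $43.97; balance after payment $3,071.06.
Month 2: interest $41.46; balance after payment $2,882.61.
Month 3: interest $38.92; balance after payment $2,691.61.
Month 4: interest $36.34; balance after payment $2,498.04.
Month 5: interest $33.72; balance after payment $2,301.85.
Month 6: interest $31.08; balance after payment $2,103.02.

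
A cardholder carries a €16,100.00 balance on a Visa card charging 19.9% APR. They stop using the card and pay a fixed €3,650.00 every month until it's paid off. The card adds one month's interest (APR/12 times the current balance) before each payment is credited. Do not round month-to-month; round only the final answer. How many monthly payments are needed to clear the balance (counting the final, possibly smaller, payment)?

Monthly rate r = 19.9%/12 = 1.65833% = 0.0165833.
Recurrence: B ← B·(1+r) − €3,650.00.
Month 1: interest €266.99; balance after payment €12,716.99.
Month 2: interest €210.89; balance after payment €9,277.88.
Month 3: interest €153.86; balance after payment €5,781.74.
Month 4: interest €95.88; balance after payment €2,227.62.
Month 5: interest €36.94; balance after payment €0.00.

5 payments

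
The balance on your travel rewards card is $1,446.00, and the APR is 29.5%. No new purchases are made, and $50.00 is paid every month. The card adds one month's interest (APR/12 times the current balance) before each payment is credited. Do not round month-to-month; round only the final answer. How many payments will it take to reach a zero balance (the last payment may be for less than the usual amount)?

52 payments

Monthly rate r = 29.5%/12 = 2.45833% = 0.0245833.
Recurrence: B ← B·(1+r) − $50.00.
Month 1: interest $35.55; balance after payment $1,431.55.
Month 2: interest $35.19; balance after payment $1,416.74.
Closed form: n = −ln(1 − rB₀/P)/ln(1+r) = −ln(0.28905)/ln(1.02458) ≈ 51.106, so the balance reaches zero during payment 52.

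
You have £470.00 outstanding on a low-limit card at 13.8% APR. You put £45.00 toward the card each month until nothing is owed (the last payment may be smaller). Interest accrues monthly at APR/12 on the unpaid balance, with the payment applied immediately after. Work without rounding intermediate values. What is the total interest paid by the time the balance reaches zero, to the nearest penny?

Monthly rate r = 13.8%/12 = 1.15% = 0.0115.
Payoff takes n = ⌈−ln(1 − rB₀/P)/ln(1+r)⌉ = ⌈11.191⌉ = 12 payments; the last is £8.63.
Total paid = 11·£45.00 + £8.63 = £503.63.
Total interest = total paid − principal = £503.63 − £470.00 = £33.63.

£33.63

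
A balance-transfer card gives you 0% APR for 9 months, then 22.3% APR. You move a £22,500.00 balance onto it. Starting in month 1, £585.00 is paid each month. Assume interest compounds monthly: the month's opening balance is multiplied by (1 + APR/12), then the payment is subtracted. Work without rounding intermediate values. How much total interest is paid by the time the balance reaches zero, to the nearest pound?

Promo months 1–9 at r₀ = 0%/12 = 0; months 10+ at r₁ = 22.3%/12 = 0.0185833.
After month 9 (no interest yet): B = £22,500.00 − 9·£585.00 = £17,235.00.
Then at r₁ with £585.00/mo: n₂ = −ln(1 − r₁·B/P)/ln(1+r₁) ≈ 43.07 → 44 more payments.
Total paid = 52·£585.00 + £38.59 = £30,458.59; interest = £30,458.59 − £22,500.00 = £7,958.59.

£7,959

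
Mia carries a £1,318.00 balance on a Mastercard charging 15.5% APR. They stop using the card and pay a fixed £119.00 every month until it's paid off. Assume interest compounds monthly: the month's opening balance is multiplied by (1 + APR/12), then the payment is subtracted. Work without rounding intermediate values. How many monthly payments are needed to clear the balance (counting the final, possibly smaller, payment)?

Monthly rate r = 15.5%/12 = 1.29167% = 0.0129167.
Recurrence: B ← B·(1+r) − £119.00.
Month 1: interest £17.02; balance after payment £1,216.02.
Month 2: interest £15.71; balance after payment £1,112.73.
Closed form: n = −ln(1 − rB₀/P)/ln(1+r) = −ln(0.85694)/ln(1.01292) ≈ 12.030, so the balance reaches zero during payment 13.

13 months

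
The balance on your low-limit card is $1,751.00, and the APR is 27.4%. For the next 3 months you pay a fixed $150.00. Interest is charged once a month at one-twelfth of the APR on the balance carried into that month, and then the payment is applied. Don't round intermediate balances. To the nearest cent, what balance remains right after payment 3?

Monthly rate r = 27.4%/12 = 2.28333% = 0.0228333.
Each month: B ← B·(1+r) − $150.00.
Month 1: interest $39.98; balance after payment $1,640.98.
Month 2: interest $37.47; balance after payment $1,528.45.
Month 3: interest $34.90; balance after payment $1,413.35.

$1,413.35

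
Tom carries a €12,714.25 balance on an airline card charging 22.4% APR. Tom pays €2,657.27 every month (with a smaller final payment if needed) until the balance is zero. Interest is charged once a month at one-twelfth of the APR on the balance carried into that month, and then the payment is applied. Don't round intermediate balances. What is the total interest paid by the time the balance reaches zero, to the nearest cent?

Monthly rate r = 22.4%/12 = 1.86667% = 0.0186667.
Payoff takes n = ⌈−ln(1 − rB₀/P)/ln(1+r)⌉ = ⌈5.059⌉ = 6 payments; the last is €157.21.
Total paid = 5·€2,657.27 + €157.21 = €13,443.56.
Total interest = total paid − principal = €13,443.56 − €12,714.25 = €729.31.

€729.31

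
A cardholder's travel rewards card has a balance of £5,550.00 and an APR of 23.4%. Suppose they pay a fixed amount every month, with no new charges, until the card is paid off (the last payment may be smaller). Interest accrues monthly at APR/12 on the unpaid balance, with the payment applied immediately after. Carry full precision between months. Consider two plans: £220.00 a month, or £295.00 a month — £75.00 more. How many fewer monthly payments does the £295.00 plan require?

Monthly rate r = 23.4%/12 = 1.95% = 0.0195.
At £220.00/mo: n = ⌈−ln(1 − rB₀/P)/ln(1+r)⌉ = 36 payments (last £13.89); total interest = total paid − £5,550.00 = £2,163.89.
At £295.00/mo: 24 payments (last £197.49); total interest £1,432.49.
Payments saved = 36 − 24 = 12.

12 fewer payments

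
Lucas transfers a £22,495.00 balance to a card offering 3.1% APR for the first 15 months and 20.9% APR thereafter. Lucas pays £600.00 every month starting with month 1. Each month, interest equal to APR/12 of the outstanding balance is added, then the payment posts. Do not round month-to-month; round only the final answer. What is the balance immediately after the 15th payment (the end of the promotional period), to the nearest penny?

£14,218.04

Promo months 1–15 at r₀ = 3.1%/12 = 0.00258333; months 16+ at r₁ = 20.9%/12 = 0.0174167.
After month 15: iterate B ← B·(1+r₀) − £600.00 for 15 months → £14,218.04.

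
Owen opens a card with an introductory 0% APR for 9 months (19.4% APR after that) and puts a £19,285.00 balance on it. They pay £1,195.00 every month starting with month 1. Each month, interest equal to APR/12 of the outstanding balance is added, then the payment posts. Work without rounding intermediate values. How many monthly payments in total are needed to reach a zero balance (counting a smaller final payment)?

Promo months 1–9 at r₀ = 0%/12 = 0; months 10+ at r₁ = 19.4%/12 = 0.0161667.
After month 9 (no interest yet): B = £19,285.00 − 9·£1,195.00 = £8,530.00.
Then at r₁ with £1,195.00/mo: n₂ = −ln(1 − r₁·B/P)/ln(1+r₁) ≈ 7.65 → 8 more payments.

17 payments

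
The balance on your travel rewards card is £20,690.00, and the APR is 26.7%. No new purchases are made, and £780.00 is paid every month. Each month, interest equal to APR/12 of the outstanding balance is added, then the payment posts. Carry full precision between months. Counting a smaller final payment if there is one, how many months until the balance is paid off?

41 months

Monthly rate r = 26.7%/12 = 2.225% = 0.02225.
Recurrence: B ← B·(1+r) − £780.00.
Month 1: interest £460.35; balance after payment £20,370.35.
Month 2: interest £453.24; balance after payment £20,043.59.
Closed form: n = −ln(1 − rB₀/P)/ln(1+r) = −ln(0.4098)/ln(1.02225) ≈ 40.538, so the balance reaches zero during payment 41.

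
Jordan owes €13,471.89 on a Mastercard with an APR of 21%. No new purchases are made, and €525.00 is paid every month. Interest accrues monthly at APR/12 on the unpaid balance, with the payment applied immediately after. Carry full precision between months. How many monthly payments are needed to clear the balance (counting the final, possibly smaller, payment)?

Monthly rate r = 21%/12 = 1.75% = 0.0175.
Recurrence: B ← B·(1+r) − €525.00.
Month 1: interest €235.76; balance after payment €13,182.65.
Month 2: interest €230.70; balance after payment €12,888.34.
Closed form: n = −ln(1 − rB₀/P)/ln(1+r) = −ln(0.55094)/ln(1.0175) ≈ 34.362, so the balance reaches zero during payment 35.

35 payments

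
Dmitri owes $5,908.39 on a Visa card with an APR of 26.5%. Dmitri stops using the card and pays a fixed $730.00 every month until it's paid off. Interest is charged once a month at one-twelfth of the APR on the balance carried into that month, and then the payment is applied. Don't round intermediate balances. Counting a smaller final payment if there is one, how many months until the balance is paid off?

Monthly rate r = 26.5%/12 = 2.20833% = 0.0220833.
Recurrence: B ← B·(1+r) − $730.00.
Month 1: interest $130.48; balance after payment $5,308.87.
Month 2: interest $117.24; balance after payment $4,696.10.
Closed form: n = −ln(1 − rB₀/P)/ln(1+r) = −ln(0.82126)/ln(1.02208) ≈ 9.015, so the balance reaches zero during payment 10.

10 payments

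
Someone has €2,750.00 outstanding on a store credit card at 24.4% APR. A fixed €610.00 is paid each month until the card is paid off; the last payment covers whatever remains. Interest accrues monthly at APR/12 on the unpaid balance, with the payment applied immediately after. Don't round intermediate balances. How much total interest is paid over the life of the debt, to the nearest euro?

€165

Monthly rate r = 24.4%/12 = 2.03333% = 0.0203333.
Payoff takes n = ⌈−ln(1 − rB₀/P)/ln(1+r)⌉ = ⌈4.776⌉ = 5 payments; the last is €474.61.
Total paid = 4·€610.00 + €474.61 = €2,914.61.
Total interest = total paid − principal = €2,914.61 − €2,750.00 = €164.61.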